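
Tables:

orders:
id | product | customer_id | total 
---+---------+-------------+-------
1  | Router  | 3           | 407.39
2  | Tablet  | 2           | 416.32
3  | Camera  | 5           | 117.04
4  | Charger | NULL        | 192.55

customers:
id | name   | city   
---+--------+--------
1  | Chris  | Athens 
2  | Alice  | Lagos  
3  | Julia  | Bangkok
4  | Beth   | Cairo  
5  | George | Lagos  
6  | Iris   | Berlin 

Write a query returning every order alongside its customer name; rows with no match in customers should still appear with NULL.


LEFT JOIN keeps every row from orders (the left table); where customer_id has no match in customers, the customer columns become NULL. Walk through each order:
  - order 1 (Router): customer_id=3 -> matches Julia
  - order 2 (Tablet): customer_id=2 -> matches Alice
  - order 3 (Camera): customer_id=5 -> matches George
  - order 4 (Charger): customer_id=NULL, no match -> kept with NULL
All 4 rows appear; 1 has NULL customer.

SQL:
SELECT a.product, b.name AS customer
FROM orders a
LEFT JOIN customers b ON a.customer_id = b.id

Result:
product | customer
--------+---------
Router  | Julia   
Tablet  | Alice   
Camera  | George  
Charger | NULL    


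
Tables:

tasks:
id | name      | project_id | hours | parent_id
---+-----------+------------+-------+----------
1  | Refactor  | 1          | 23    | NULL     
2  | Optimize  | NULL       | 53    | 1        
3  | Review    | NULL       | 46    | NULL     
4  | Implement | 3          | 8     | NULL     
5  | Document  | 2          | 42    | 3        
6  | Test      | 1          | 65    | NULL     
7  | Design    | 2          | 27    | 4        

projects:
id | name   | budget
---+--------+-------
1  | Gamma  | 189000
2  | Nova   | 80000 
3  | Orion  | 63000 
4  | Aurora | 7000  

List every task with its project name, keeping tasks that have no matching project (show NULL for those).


LEFT JOIN keeps every row from tasks (the left table); where project_id has no match in projects, the project columns become NULL. Walk through each task:
  - task 1 (Refactor): project_id=1 -> matches Gamma
  - task 2 (Optimize): project_id=NULL, no match -> kept with NULL
  - task 3 (Review): project_id=NULL, no match -> kept with NULL
  - task 4 (Implement): project_id=3 -> matches Orion
  - task 5 (Document): project_id=2 -> matches Nova
  - task 6 (Test): project_id=1 -> matches Gamma
  - task 7 (Design): project_id=2 -> matches Nova
All 7 rows appear; 2 have NULL project.

SQL:
SELECT a.name, b.name AS project
FROM tasks a
LEFT JOIN projects b ON a.project_id = b.id

Result:
name      | project
----------+--------
Refactor  | Gamma  
Optimize  | NULL   
Review    | NULL   
Implement | Orion  
Document  | Nova   
Test      | Gamma  
Design    | Nova   


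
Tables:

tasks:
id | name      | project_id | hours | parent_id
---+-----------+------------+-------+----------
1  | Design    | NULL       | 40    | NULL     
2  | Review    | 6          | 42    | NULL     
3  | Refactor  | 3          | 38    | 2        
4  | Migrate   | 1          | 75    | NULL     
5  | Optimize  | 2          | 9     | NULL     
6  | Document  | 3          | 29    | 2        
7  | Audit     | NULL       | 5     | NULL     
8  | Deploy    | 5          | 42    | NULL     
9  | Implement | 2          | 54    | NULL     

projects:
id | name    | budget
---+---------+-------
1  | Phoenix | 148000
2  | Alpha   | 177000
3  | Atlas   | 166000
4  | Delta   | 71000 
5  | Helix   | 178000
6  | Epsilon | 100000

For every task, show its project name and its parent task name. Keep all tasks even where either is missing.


Two LEFT JOINs from the same base table tasks: one to projects via project_id, one to tasks itself via parent_id. Both are LEFT so every task is preserved.
Match against projects:
  - task 1 (Design): project_id=NULL, no match -> kept with NULL
  - task 2 (Review): project_id=6 -> matches Epsilon
  - task 3 (Refactor): project_id=3 -> matches Atlas
  - task 4 (Migrate): project_id=1 -> matches Phoenix
  - task 5 (Optimize): project_id=2 -> matches Alpha
  - task 6 (Document): project_id=3 -> matches Atlas
  - task 7 (Audit): project_id=NULL, no match -> kept with NULL
  - task 8 (Deploy): project_id=5 -> matches Helix
  - task 9 (Implement): project_id=2 -> matches Alpha
Match against tasks (self):
  - task 1 (Design): parent_id=NULL -> NULL
  - task 2 (Review): parent_id=NULL -> NULL
  - task 3 (Refactor): parent_id=2 -> Review
  - task 4 (Migrate): parent_id=NULL -> NULL
  - task 5 (Optimize): parent_id=NULL -> NULL
  - task 6 (Document): parent_id=2 -> Review
  - task 7 (Audit): parent_id=NULL -> NULL
  - task 8 (Deploy): parent_id=NULL -> NULL
  - task 9 (Implement): parent_id=NULL -> NULL

SQL:
SELECT a.name, b.name AS project, c.name AS parent
FROM tasks a
LEFT JOIN projects b ON a.project_id = b.id
LEFT JOIN tasks c ON a.parent_id = c.id

Result:
name      | project | parent
----------+---------+-------
Design    | NULL    | NULL  
Review    | Epsilon | NULL  
Refactor  | Atlas   | Review
Migrate   | Phoenix | NULL  
Optimize  | Alpha   | NULL  
Document  | Atlas   | Review
Audit     | NULL    | NULL  
Deploy    | Helix   | NULL  
Implement | Alpha   | NULL  


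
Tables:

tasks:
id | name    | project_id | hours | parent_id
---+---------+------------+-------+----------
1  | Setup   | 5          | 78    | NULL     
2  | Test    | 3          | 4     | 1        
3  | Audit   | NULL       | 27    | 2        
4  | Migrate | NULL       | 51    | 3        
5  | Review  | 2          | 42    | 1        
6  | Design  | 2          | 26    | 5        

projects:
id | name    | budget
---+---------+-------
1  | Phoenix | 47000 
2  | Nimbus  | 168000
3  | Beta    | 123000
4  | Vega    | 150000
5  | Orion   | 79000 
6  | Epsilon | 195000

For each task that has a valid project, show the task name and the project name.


INNER JOIN keeps only tasks rows whose project_id matches an id in projects. Walk through each task:
  - task 1 (Setup): project_id=5 -> matches Orion
  - task 2 (Test): project_id=3 -> matches Beta
  - task 3 (Audit): project_id=NULL, no match -> dropped
  - task 4 (Migrate): project_id=NULL, no match -> dropped
  - task 5 (Review): project_id=2 -> matches Nimbus
  - task 6 (Design): project_id=2 -> matches Nimbus
So 2 of 6 rows are dropped.

SQL:
SELECT a.name, b.name AS project
FROM tasks a
INNER JOIN projects b ON a.project_id = b.id

Result:
name   | project
-------+--------
Setup  | Orion  
Test   | Beta   
Review | Nimbus 
Design | Nimbus 


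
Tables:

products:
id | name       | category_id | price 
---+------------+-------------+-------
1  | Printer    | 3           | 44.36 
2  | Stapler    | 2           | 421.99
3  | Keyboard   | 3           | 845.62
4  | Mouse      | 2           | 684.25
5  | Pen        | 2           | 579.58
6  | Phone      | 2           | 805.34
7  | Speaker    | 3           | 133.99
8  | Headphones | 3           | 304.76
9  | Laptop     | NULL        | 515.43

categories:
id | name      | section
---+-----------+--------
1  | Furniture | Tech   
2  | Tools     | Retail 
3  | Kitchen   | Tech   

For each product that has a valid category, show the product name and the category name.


INNER JOIN keeps only products rows whose category_id matches an id in categories. Walk through each product:
  - product 1 (Printer): category_id=3 -> matches Kitchen
  - product 2 (Stapler): category_id=2 -> matches Tools
  - product 3 (Keyboard): category_id=3 -> matches Kitchen
  - product 4 (Mouse): category_id=2 -> matches Tools
  - product 5 (Pen): category_id=2 -> matches Tools
  - product 6 (Phone): category_id=2 -> matches Tools
  - product 7 (Speaker): category_id=3 -> matches Kitchen
  - product 8 (Headphones): category_id=3 -> matches Kitchen
  - product 9 (Laptop): category_id=NULL, no match -> dropped
So 1 of 9 rows is dropped.

SQL:
SELECT a.name, b.name AS category
FROM products a
INNER JOIN categories b ON a.category_id = b.id

Result:
name       | category
-----------+---------
Printer    | Kitchen 
Stapler    | Tools   
Keyboard   | Kitchen 
Mouse      | Tools   
Pen        | Tools   
Phone      | Tools   
Speaker    | Kitchen 
Headphones | Kitchen 


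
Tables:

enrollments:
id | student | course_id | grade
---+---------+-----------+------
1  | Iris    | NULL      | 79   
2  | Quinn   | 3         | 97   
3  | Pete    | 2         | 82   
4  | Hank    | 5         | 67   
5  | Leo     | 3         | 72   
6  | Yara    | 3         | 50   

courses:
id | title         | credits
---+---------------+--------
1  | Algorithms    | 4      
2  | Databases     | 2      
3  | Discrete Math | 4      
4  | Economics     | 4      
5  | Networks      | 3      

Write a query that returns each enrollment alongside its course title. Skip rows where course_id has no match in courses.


INNER JOIN keeps only enrollments rows whose course_id matches an id in courses. Walk through each enrollment:
  - enrollment 1 (Iris): course_id=NULL, no match -> dropped
  - enrollment 2 (Quinn): course_id=3 -> matches Discrete Math
  - enrollment 3 (Pete): course_id=2 -> matches Databases
  - enrollment 4 (Hank): course_id=5 -> matches Networks
  - enrollment 5 (Leo): course_id=3 -> matches Discrete Math
  - enrollment 6 (Yara): course_id=3 -> matches Discrete Math
So 1 of 6 rows is dropped.

SQL:
SELECT a.student, b.title AS course
FROM enrollments a
INNER JOIN courses b ON a.course_id = b.id

Result:
student | course       
--------+--------------
Quinn   | Discrete Math
Pete    | Databases    
Hank    | Networks     
Leo     | Discrete Math
Yara    | Discrete Math


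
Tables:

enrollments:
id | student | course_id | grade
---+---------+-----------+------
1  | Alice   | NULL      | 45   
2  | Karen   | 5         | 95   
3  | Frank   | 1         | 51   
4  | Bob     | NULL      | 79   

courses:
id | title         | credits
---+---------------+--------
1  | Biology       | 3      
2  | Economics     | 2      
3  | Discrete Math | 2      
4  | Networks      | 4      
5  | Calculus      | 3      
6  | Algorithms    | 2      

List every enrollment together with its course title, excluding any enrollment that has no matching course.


INNER JOIN keeps only enrollments rows whose course_id matches an id in courses. Walk through each enrollment:
  - enrollment 1 (Alice): course_id=NULL, no match -> dropped
  - enrollment 2 (Karen): course_id=5 -> matches Calculus
  - enrollment 3 (Frank): course_id=1 -> matches Biology
  - enrollment 4 (Bob): course_id=NULL, no match -> dropped
So 2 of 4 rows are dropped.

SQL:
SELECT a.student, b.title AS course
FROM enrollments a
INNER JOIN courses b ON a.course_id = b.id

Result:
student | course  
--------+---------
Karen   | Calculus
Frank   | Biology 


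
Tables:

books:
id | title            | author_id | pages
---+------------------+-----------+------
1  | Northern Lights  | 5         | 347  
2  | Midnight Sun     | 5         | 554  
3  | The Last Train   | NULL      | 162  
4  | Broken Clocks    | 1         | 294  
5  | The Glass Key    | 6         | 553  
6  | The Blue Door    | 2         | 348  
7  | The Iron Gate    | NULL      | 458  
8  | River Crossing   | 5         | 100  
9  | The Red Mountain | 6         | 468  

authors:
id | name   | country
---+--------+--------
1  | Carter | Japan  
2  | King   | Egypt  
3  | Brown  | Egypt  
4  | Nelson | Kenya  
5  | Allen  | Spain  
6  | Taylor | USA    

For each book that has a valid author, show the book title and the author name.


INNER JOIN keeps only books rows whose author_id matches an id in authors. Walk through each book:
  - book 1 (Northern Lights): author_id=5 -> matches Allen
  - book 2 (Midnight Sun): author_id=5 -> matches Allen
  - book 3 (The Last Train): author_id=NULL, no match -> dropped
  - book 4 (Broken Clocks): author_id=1 -> matches Carter
  - book 5 (The Glass Key): author_id=6 -> matches Taylor
  - book 6 (The Blue Door): author_id=2 -> matches King
  - book 7 (The Iron Gate): author_id=NULL, no match -> dropped
  - book 8 (River Crossing): author_id=5 -> matches Allen
  - book 9 (The Red Mountain): author_id=6 -> matches Taylor
So 2 of 9 rows are dropped.

SQL:
SELECT a.title, b.name AS author
FROM books a
INNER JOIN authors b ON a.author_id = b.id

Result:
title            | author
-----------------+-------
Northern Lights  | Allen 
Midnight Sun     | Allen 
Broken Clocks    | Carter
The Glass Key    | Taylor
The Blue Door    | King  
River Crossing   | Allen 
The Red Mountain | Taylor


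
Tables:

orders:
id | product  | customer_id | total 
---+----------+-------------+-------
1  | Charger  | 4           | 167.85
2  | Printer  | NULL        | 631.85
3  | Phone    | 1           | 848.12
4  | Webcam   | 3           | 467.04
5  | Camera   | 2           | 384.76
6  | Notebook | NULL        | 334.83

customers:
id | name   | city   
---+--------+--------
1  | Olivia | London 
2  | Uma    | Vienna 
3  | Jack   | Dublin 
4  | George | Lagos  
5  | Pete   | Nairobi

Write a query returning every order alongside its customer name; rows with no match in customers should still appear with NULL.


LEFT JOIN keeps every row from orders (the left table); where customer_id has no match in customers, the customer columns become NULL. Walk through each order:
  - order 1 (Charger): customer_id=4 -> matches George
  - order 2 (Printer): customer_id=NULL, no match -> kept with NULL
  - order 3 (Phone): customer_id=1 -> matches Olivia
  - order 4 (Webcam): customer_id=3 -> matches Jack
  - order 5 (Camera): customer_id=2 -> matches Uma
  - order 6 (Notebook): customer_id=NULL, no match -> kept with NULL
All 6 rows appear; 2 have NULL customer.

SQL:
SELECT a.product, b.name AS customer
FROM orders a
LEFT JOIN customers b ON a.customer_id = b.id

Result:
product  | customer
---------+---------
Charger  | George  
Printer  | NULL    
Phone    | Olivia  
Webcam   | Jack    
Camera   | Uma     
Notebook | NULL    


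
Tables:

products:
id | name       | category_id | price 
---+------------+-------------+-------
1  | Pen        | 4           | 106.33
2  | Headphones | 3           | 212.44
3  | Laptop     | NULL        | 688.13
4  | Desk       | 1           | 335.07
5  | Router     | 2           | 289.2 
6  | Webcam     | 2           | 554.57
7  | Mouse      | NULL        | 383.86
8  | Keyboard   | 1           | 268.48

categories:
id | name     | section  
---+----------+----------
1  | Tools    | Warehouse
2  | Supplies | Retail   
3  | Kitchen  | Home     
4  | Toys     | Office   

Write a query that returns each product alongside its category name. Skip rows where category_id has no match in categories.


INNER JOIN keeps only products rows whose category_id matches an id in categories. Walk through each product:
  - product 1 (Pen): category_id=4 -> matches Toys
  - product 2 (Headphones): category_id=3 -> matches Kitchen
  - product 3 (Laptop): category_id=NULL, no match -> dropped
  - product 4 (Desk): category_id=1 -> matches Tools
  - product 5 (Router): category_id=2 -> matches Supplies
  - product 6 (Webcam): category_id=2 -> matches Supplies
  - product 7 (Mouse): category_id=NULL, no match -> dropped
  - product 8 (Keyboard): category_id=1 -> matches Tools
So 2 of 8 rows are dropped.

SQL:
SELECT a.name, b.name AS category
FROM products a
INNER JOIN categories b ON a.category_id = b.id

Result:
name       | category
-----------+---------
Pen        | Toys    
Headphones | Kitchen 
Desk       | Tools   
Router     | Supplies
Webcam     | Supplies
Keyboard   | Tools   


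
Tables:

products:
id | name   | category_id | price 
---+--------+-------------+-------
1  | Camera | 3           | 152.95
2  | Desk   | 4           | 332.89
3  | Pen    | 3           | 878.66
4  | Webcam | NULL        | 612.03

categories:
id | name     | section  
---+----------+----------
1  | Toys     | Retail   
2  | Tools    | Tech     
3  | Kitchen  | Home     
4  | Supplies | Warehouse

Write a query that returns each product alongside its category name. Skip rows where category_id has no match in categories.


INNER JOIN keeps only products rows whose category_id matches an id in categories. Walk through each product:
  - product 1 (Camera): category_id=3 -> matches Kitchen
  - product 2 (Desk): category_id=4 -> matches Supplies
  - product 3 (Pen): category_id=3 -> matches Kitchen
  - product 4 (Webcam): category_id=NULL, no match -> dropped
So 1 of 4 rows is dropped.

SQL:
SELECT a.name, b.name AS category
FROM products a
INNER JOIN categories b ON a.category_id = b.id

Result:
name   | category
-------+---------
Camera | Kitchen 
Desk   | Supplies
Pen    | Kitchen 


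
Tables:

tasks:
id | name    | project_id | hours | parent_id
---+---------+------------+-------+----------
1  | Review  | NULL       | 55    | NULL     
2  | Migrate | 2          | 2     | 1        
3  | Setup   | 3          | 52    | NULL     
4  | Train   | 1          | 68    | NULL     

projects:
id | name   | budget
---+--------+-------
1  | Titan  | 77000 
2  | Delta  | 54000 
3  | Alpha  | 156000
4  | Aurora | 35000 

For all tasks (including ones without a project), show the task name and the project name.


LEFT JOIN keeps every row from tasks (the left table); where project_id has no match in projects, the project columns become NULL. Walk through each task:
  - task 1 (Review): project_id=NULL, no match -> kept with NULL
  - task 2 (Migrate): project_id=2 -> matches Delta
  - task 3 (Setup): project_id=3 -> matches Alpha
  - task 4 (Train): project_id=1 -> matches Titan
All 4 rows appear; 1 has NULL project.

SQL:
SELECT a.name, b.name AS project
FROM tasks a
LEFT JOIN projects b ON a.project_id = b.id

Result:
name    | project
--------+--------
Review  | NULL   
Migrate | Delta  
Setup   | Alpha  
Train   | Titan  


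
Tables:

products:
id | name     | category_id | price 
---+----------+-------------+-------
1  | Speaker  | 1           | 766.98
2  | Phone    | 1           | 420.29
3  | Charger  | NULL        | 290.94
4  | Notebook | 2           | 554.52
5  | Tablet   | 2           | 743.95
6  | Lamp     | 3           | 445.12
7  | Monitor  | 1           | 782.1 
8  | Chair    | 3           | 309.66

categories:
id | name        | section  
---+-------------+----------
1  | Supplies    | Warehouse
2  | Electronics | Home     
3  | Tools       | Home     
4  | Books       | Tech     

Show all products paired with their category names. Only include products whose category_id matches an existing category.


INNER JOIN keeps only products rows whose category_id matches an id in categories. Walk through each product:
  - product 1 (Speaker): category_id=1 -> matches Supplies
  - product 2 (Phone): category_id=1 -> matches Supplies
  - product 3 (Charger): category_id=NULL, no match -> dropped
  - product 4 (Notebook): category_id=2 -> matches Electronics
  - product 5 (Tablet): category_id=2 -> matches Electronics
  - product 6 (Lamp): category_id=3 -> matches Tools
  - product 7 (Monitor): category_id=1 -> matches Supplies
  - product 8 (Chair): category_id=3 -> matches Tools
So 1 of 8 rows is dropped.

SQL:
SELECT a.name, b.name AS category
FROM products a
INNER JOIN categories b ON a.category_id = b.id

Result:
name     | category   
---------+------------
Speaker  | Supplies   
Phone    | Supplies   
Notebook | Electronics
Tablet   | Electronics
Lamp     | Tools      
Monitor  | Supplies   
Chair    | Tools      


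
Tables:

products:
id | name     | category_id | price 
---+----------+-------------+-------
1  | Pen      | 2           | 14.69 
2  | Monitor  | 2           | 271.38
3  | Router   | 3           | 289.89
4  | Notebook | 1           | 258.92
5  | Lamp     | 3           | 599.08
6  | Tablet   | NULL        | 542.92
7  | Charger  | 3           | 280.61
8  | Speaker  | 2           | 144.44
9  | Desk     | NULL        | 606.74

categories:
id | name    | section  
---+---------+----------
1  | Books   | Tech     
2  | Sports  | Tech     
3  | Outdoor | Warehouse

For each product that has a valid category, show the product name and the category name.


INNER JOIN keeps only products rows whose category_id matches an id in categories. Walk through each product:
  - product 1 (Pen): category_id=2 -> matches Sports
  - product 2 (Monitor): category_id=2 -> matches Sports
  - product 3 (Router): category_id=3 -> matches Outdoor
  - product 4 (Notebook): category_id=1 -> matches Books
  - product 5 (Lamp): category_id=3 -> matches Outdoor
  - product 6 (Tablet): category_id=NULL, no match -> dropped
  - product 7 (Charger): category_id=3 -> matches Outdoor
  - product 8 (Speaker): category_id=2 -> matches Sports
  - product 9 (Desk): category_id=NULL, no match -> dropped
So 2 of 9 rows are dropped.

SQL:
SELECT a.name, b.name AS category
FROM products a
INNER JOIN categories b ON a.category_id = b.id

Result:
name     | category
---------+---------
Pen      | Sports  
Monitor  | Sports  
Router   | Outdoor 
Notebook | Books   
Lamp     | Outdoor 
Charger  | Outdoor 
Speaker  | Sports  


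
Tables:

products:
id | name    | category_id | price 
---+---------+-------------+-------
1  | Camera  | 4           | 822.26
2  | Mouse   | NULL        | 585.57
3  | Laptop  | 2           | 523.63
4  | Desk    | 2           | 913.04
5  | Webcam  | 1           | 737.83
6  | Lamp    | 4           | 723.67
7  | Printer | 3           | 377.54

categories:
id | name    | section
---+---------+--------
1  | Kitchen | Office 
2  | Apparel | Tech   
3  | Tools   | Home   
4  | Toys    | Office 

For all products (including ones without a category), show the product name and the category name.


LEFT JOIN keeps every row from products (the left table); where category_id has no match in categories, the category columns become NULL. Walk through each product:
  - product 1 (Camera): category_id=4 -> matches Toys
  - product 2 (Mouse): category_id=NULL, no match -> kept with NULL
  - product 3 (Laptop): category_id=2 -> matches Apparel
  - product 4 (Desk): category_id=2 -> matches Apparel
  - product 5 (Webcam): category_id=1 -> matches Kitchen
  - product 6 (Lamp): category_id=4 -> matches Toys
  - product 7 (Printer): category_id=3 -> matches Tools
All 7 rows appear; 1 has NULL category.

SQL:
SELECT a.name, b.name AS category
FROM products a
LEFT JOIN categories b ON a.category_id = b.id

Result:
name    | category
--------+---------
Camera  | Toys    
Mouse   | NULL    
Laptop  | Apparel 
Desk    | Apparel 
Webcam  | Kitchen 
Lamp    | Toys    
Printer | Tools   


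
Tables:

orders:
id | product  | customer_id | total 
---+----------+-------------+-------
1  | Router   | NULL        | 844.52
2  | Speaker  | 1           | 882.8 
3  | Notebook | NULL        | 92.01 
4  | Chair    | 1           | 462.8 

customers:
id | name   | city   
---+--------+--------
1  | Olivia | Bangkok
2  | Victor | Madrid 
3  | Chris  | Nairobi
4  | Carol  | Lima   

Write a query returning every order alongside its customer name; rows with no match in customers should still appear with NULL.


LEFT JOIN keeps every row from orders (the left table); where customer_id has no match in customers, the customer columns become NULL. Walk through each order:
  - order 1 (Router): customer_id=NULL, no match -> kept with NULL
  - order 2 (Speaker): customer_id=1 -> matches Olivia
  - order 3 (Notebook): customer_id=NULL, no match -> kept with NULL
  - order 4 (Chair): customer_id=1 -> matches Olivia
All 4 rows appear; 2 have NULL customer.

SQL:
SELECT a.product, b.name AS customer
FROM orders a
LEFT JOIN customers b ON a.customer_id = b.id

Result:
product  | customer
---------+---------
Router   | NULL    
Speaker  | Olivia  
Notebook | NULL    
Chair    | Olivia  


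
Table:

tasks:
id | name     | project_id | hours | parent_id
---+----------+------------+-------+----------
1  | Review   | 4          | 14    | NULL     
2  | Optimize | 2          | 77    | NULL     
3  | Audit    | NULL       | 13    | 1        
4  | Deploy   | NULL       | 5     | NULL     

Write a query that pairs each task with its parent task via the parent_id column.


This is a self-join: tasks is joined to a second copy of itself, matching each row's parent_id to another row's id. Use LEFT JOIN so rows with parent_id=NULL are kept.
  - task 1 (Review): parent_id=NULL -> NULL
  - task 2 (Optimize): parent_id=NULL -> NULL
  - task 3 (Audit): parent_id=1 -> Review
  - task 4 (Deploy): parent_id=NULL -> NULL

SQL:
SELECT a.name AS item, b.name AS parent
FROM tasks a
LEFT JOIN tasks b ON a.parent_id = b.id

Result:
item     | parent
---------+-------
Review   | NULL  
Optimize | NULL  
Audit    | Review
Deploy   | NULL  


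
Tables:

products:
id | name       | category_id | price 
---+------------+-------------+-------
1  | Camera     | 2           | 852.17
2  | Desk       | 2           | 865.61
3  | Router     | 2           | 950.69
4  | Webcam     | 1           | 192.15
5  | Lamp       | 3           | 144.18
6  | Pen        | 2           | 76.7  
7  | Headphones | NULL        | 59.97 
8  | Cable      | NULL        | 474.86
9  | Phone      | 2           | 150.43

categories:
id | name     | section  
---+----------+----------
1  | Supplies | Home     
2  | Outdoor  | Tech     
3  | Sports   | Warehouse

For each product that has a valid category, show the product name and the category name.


INNER JOIN keeps only products rows whose category_id matches an id in categories. Walk through each product:
  - product 1 (Camera): category_id=2 -> matches Outdoor
  - product 2 (Desk): category_id=2 -> matches Outdoor
  - product 3 (Router): category_id=2 -> matches Outdoor
  - product 4 (Webcam): category_id=1 -> matches Supplies
  - product 5 (Lamp): category_id=3 -> matches Sports
  - product 6 (Pen): category_id=2 -> matches Outdoor
  - product 7 (Headphones): category_id=NULL, no match -> dropped
  - product 8 (Cable): category_id=NULL, no match -> dropped
  - product 9 (Phone): category_id=2 -> matches Outdoor
So 2 of 9 rows are dropped.

SQL:
SELECT a.name, b.name AS category
FROM products a
INNER JOIN categories b ON a.category_id = b.id

Result:
name   | category
-------+---------
Camera | Outdoor 
Desk   | Outdoor 
Router | Outdoor 
Webcam | Supplies
Lamp   | Sports  
Pen    | Outdoor 
Phone  | Outdoor 


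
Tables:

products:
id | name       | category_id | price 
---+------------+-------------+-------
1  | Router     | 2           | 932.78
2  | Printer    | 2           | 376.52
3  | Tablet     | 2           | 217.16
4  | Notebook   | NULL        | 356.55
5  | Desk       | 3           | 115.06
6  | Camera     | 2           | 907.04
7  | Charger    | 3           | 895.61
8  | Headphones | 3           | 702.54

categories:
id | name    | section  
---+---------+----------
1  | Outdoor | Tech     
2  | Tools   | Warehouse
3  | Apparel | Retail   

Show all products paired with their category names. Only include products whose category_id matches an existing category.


INNER JOIN keeps only products rows whose category_id matches an id in categories. Walk through each product:
  - product 1 (Router): category_id=2 -> matches Tools
  - product 2 (Printer): category_id=2 -> matches Tools
  - product 3 (Tablet): category_id=2 -> matches Tools
  - product 4 (Notebook): category_id=NULL, no match -> dropped
  - product 5 (Desk): category_id=3 -> matches Apparel
  - product 6 (Camera): category_id=2 -> matches Tools
  - product 7 (Charger): category_id=3 -> matches Apparel
  - product 8 (Headphones): category_id=3 -> matches Apparel
So 1 of 8 rows is dropped.

SQL:
SELECT a.name, b.name AS category
FROM products a
INNER JOIN categories b ON a.category_id = b.id

Result:
name       | category
-----------+---------
Router     | Tools   
Printer    | Tools   
Tablet     | Tools   
Desk       | Apparel 
Camera     | Tools   
Charger    | Apparel 
Headphones | Apparel 


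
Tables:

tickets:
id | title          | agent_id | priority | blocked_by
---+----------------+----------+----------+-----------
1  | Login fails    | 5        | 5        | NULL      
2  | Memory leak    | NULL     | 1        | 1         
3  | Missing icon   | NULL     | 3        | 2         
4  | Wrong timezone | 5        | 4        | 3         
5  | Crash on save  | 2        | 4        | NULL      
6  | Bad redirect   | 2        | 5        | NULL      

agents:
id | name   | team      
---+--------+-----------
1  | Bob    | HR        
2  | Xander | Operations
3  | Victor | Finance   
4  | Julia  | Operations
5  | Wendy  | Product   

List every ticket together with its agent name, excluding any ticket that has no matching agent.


INNER JOIN keeps only tickets rows whose agent_id matches an id in agents. Walk through each ticket:
  - ticket 1 (Login fails): agent_id=5 -> matches Wendy
  - ticket 2 (Memory leak): agent_id=NULL, no match -> dropped
  - ticket 3 (Missing icon): agent_id=NULL, no match -> dropped
  - ticket 4 (Wrong timezone): agent_id=5 -> matches Wendy
  - ticket 5 (Crash on save): agent_id=2 -> matches Xander
  - ticket 6 (Bad redirect): agent_id=2 -> matches Xander
So 2 of 6 rows are dropped.

SQL:
SELECT a.title, b.name AS agent
FROM tickets a
INNER JOIN agents b ON a.agent_id = b.id

Result:
title          | agent 
---------------+-------
Login fails    | Wendy 
Wrong timezone | Wendy 
Crash on save  | Xander
Bad redirect   | Xander


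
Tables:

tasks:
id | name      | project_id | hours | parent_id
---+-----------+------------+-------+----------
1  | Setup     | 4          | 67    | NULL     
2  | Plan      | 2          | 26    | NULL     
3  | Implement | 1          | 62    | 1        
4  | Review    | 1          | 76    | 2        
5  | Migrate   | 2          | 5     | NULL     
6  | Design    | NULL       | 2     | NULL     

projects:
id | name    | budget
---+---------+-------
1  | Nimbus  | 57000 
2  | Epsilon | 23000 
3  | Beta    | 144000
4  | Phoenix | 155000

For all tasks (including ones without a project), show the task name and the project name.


LEFT JOIN keeps every row from tasks (the left table); where project_id has no match in projects, the project columns become NULL. Walk through each task:
  - task 1 (Setup): project_id=4 -> matches Phoenix
  - task 2 (Plan): project_id=2 -> matches Epsilon
  - task 3 (Implement): project_id=1 -> matches Nimbus
  - task 4 (Review): project_id=1 -> matches Nimbus
  - task 5 (Migrate): project_id=2 -> matches Epsilon
  - task 6 (Design): project_id=NULL, no match -> kept with NULL
All 6 rows appear; 1 has NULL project.

SQL:
SELECT a.name, b.name AS project
FROM tasks a
LEFT JOIN projects b ON a.project_id = b.id

Result:
name      | project
----------+--------
Setup     | Phoenix
Plan      | Epsilon
Implement | Nimbus 
Review    | Nimbus 
Migrate   | Epsilon
Design    | NULL   


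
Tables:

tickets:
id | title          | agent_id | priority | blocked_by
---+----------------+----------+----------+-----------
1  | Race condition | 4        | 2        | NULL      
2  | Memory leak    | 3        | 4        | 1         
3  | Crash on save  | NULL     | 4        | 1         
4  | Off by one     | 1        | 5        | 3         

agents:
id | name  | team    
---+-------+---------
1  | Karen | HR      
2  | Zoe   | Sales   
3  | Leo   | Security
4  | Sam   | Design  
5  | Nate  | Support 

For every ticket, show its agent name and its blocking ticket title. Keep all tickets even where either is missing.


Two LEFT JOINs from the same base table tickets: one to agents via agent_id, one to tickets itself via blocked_by. Both are LEFT so every ticket is preserved.
Match against agents:
  - ticket 1 (Race condition): agent_id=4 -> matches Sam
  - ticket 2 (Memory leak): agent_id=3 -> matches Leo
  - ticket 3 (Crash on save): agent_id=NULL, no match -> kept with NULL
  - ticket 4 (Off by one): agent_id=1 -> matches Karen
Match against tickets (self):
  - ticket 1 (Race condition): blocked_by=NULL -> NULL
  - ticket 2 (Memory leak): blocked_by=1 -> Race condition
  - ticket 3 (Crash on save): blocked_by=1 -> Race condition
  - ticket 4 (Off by one): blocked_by=3 -> Crash on save

SQL:
SELECT a.title, b.name AS agent, c.title AS blocked_by
FROM tickets a
LEFT JOIN agents b ON a.agent_id = b.id
LEFT JOIN tickets c ON a.blocked_by = c.id

Result:
title          | agent | blocked_by    
---------------+-------+---------------
Race condition | Sam   | NULL          
Memory leak    | Leo   | Race condition
Crash on save  | NULL  | Race condition
Off by one     | Karen | Crash on save 


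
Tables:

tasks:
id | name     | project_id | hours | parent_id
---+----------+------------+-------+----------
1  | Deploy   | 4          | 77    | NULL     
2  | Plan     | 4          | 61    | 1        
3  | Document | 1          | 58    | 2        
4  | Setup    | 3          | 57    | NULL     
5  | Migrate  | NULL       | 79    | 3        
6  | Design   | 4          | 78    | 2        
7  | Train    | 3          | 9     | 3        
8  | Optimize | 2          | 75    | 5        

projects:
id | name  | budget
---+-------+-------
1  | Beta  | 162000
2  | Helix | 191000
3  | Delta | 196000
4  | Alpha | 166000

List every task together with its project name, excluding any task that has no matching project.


INNER JOIN keeps only tasks rows whose project_id matches an id in projects. Walk through each task:
  - task 1 (Deploy): project_id=4 -> matches Alpha
  - task 2 (Plan): project_id=4 -> matches Alpha
  - task 3 (Document): project_id=1 -> matches Beta
  - task 4 (Setup): project_id=3 -> matches Delta
  - task 5 (Migrate): project_id=NULL, no match -> dropped
  - task 6 (Design): project_id=4 -> matches Alpha
  - task 7 (Train): project_id=3 -> matches Delta
  - task 8 (Optimize): project_id=2 -> matches Helix
So 1 of 8 rows is dropped.

SQL:
SELECT a.name, b.name AS project
FROM tasks a
INNER JOIN projects b ON a.project_id = b.id

Result:
name     | project
---------+--------
Deploy   | Alpha  
Plan     | Alpha  
Document | Beta   
Setup    | Delta  
Design   | Alpha  
Train    | Delta  
Optimize | Helix  


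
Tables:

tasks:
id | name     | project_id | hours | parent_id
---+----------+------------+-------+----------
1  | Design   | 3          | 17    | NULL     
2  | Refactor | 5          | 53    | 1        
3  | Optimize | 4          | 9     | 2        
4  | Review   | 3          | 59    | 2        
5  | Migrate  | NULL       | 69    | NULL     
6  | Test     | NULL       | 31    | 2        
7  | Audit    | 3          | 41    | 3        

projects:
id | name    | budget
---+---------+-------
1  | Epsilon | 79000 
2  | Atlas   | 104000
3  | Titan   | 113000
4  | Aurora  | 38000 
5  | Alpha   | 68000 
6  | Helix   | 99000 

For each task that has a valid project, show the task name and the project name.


INNER JOIN keeps only tasks rows whose project_id matches an id in projects. Walk through each task:
  - task 1 (Design): project_id=3 -> matches Titan
  - task 2 (Refactor): project_id=5 -> matches Alpha
  - task 3 (Optimize): project_id=4 -> matches Aurora
  - task 4 (Review): project_id=3 -> matches Titan
  - task 5 (Migrate): project_id=NULL, no match -> dropped
  - task 6 (Test): project_id=NULL, no match -> dropped
  - task 7 (Audit): project_id=3 -> matches Titan
So 2 of 7 rows are dropped.

SQL:
SELECT a.name, b.name AS project
FROM tasks a
INNER JOIN projects b ON a.project_id = b.id

Result:
name     | project
---------+--------
Design   | Titan  
Refactor | Alpha  
Optimize | Aurora 
Review   | Titan  
Audit    | Titan  


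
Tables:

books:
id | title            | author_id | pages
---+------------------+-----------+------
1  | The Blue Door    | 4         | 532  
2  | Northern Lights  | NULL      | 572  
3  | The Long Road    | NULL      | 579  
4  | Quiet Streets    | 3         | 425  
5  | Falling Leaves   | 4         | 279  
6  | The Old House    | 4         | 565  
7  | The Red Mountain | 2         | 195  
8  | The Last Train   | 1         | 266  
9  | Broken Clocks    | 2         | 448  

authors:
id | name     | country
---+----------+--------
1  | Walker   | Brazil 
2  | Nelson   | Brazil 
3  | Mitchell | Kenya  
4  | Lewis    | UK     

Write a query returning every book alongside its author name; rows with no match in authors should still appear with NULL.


LEFT JOIN keeps every row from books (the left table); where author_id has no match in authors, the author columns become NULL. Walk through each book:
  - book 1 (The Blue Door): author_id=4 -> matches Lewis
  - book 2 (Northern Lights): author_id=NULL, no match -> kept with NULL
  - book 3 (The Long Road): author_id=NULL, no match -> kept with NULL
  - book 4 (Quiet Streets): author_id=3 -> matches Mitchell
  - book 5 (Falling Leaves): author_id=4 -> matches Lewis
  - book 6 (The Old House): author_id=4 -> matches Lewis
  - book 7 (The Red Mountain): author_id=2 -> matches Nelson
  - book 8 (The Last Train): author_id=1 -> matches Walker
  - book 9 (Broken Clocks): author_id=2 -> matches Nelson
All 9 rows appear; 2 have NULL author.

SQL:
SELECT a.title, b.name AS author
FROM books a
LEFT JOIN authors b ON a.author_id = b.id

Result:
title            | author  
-----------------+---------
The Blue Door    | Lewis   
Northern Lights  | NULL    
The Long Road    | NULL    
Quiet Streets    | Mitchell
Falling Leaves   | Lewis   
The Old House    | Lewis   
The Red Mountain | Nelson  
The Last Train   | Walker  
Broken Clocks    | Nelson  


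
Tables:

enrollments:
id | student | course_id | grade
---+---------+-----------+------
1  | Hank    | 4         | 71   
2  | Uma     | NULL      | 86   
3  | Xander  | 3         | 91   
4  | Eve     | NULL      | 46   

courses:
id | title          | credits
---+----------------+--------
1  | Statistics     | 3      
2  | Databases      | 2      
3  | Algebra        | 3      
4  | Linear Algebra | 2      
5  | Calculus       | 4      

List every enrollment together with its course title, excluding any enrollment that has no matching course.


INNER JOIN keeps only enrollments rows whose course_id matches an id in courses. Walk through each enrollment:
  - enrollment 1 (Hank): course_id=4 -> matches Linear Algebra
  - enrollment 2 (Uma): course_id=NULL, no match -> dropped
  - enrollment 3 (Xander): course_id=3 -> matches Algebra
  - enrollment 4 (Eve): course_id=NULL, no match -> dropped
So 2 of 4 rows are dropped.

SQL:
SELECT a.student, b.title AS course
FROM enrollments a
INNER JOIN courses b ON a.course_id = b.id

Result:
student | course        
--------+---------------
Hank    | Linear Algebra
Xander  | Algebra       


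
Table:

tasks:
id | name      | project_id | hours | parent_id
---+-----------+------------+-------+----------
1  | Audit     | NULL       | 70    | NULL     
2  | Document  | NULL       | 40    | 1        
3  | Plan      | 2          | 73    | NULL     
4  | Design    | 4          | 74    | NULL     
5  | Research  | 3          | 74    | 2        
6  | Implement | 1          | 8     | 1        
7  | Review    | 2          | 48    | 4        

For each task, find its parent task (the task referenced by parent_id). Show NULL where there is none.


This is a self-join: tasks is joined to a second copy of itself, matching each row's parent_id to another row's id. Use LEFT JOIN so rows with parent_id=NULL are kept.
  - task 1 (Audit): parent_id=NULL -> NULL
  - task 2 (Document): parent_id=1 -> Audit
  - task 3 (Plan): parent_id=NULL -> NULL
  - task 4 (Design): parent_id=NULL -> NULL
  - task 5 (Research): parent_id=2 -> Document
  - task 6 (Implement): parent_id=1 -> Audit
  - task 7 (Review): parent_id=4 -> Design

SQL:
SELECT a.name AS item, b.name AS parent
FROM tasks a
LEFT JOIN tasks b ON a.parent_id = b.id

Result:
item      | parent  
----------+---------
Audit     | NULL    
Document  | Audit   
Plan      | NULL    
Design    | NULL    
Research  | Document
Implement | Audit   
Review    | Design  


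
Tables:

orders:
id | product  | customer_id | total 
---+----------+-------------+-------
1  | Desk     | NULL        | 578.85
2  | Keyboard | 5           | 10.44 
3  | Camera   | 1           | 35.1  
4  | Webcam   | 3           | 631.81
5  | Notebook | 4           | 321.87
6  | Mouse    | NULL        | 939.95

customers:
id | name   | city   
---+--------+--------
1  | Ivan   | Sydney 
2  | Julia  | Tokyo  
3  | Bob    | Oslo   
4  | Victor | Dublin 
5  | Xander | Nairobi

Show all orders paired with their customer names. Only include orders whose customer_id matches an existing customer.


INNER JOIN keeps only orders rows whose customer_id matches an id in customers. Walk through each order:
  - order 1 (Desk): customer_id=NULL, no match -> dropped
  - order 2 (Keyboard): customer_id=5 -> matches Xander
  - order 3 (Camera): customer_id=1 -> matches Ivan
  - order 4 (Webcam): customer_id=3 -> matches Bob
  - order 5 (Notebook): customer_id=4 -> matches Victor
  - order 6 (Mouse): customer_id=NULL, no match -> dropped
So 2 of 6 rows are dropped.

SQL:
SELECT a.product, b.name AS customer
FROM orders a
INNER JOIN customers b ON a.customer_id = b.id

Result:
product  | customer
---------+---------
Keyboard | Xander  
Camera   | Ivan    
Webcam   | Bob     
Notebook | Victor  
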